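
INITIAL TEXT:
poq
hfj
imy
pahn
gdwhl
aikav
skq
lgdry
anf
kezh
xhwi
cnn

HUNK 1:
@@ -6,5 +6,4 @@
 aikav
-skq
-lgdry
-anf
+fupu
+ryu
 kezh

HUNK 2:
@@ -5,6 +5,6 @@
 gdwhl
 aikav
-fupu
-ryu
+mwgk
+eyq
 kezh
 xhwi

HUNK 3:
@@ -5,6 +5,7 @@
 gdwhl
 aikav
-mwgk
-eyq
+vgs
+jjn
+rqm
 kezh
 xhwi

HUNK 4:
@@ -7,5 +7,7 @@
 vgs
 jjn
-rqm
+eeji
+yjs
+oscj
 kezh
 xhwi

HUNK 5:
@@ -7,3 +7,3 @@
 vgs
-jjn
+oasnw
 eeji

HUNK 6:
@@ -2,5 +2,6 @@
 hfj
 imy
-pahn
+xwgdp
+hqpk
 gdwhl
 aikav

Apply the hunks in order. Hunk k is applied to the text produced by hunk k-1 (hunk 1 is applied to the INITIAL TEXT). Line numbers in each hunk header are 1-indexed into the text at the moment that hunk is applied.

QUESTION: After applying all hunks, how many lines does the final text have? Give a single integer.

Answer: 15

Derivation:
Hunk 1: at line 6 remove [skq,lgdry,anf] add [fupu,ryu] -> 11 lines: poq hfj imy pahn gdwhl aikav fupu ryu kezh xhwi cnn
Hunk 2: at line 5 remove [fupu,ryu] add [mwgk,eyq] -> 11 lines: poq hfj imy pahn gdwhl aikav mwgk eyq kezh xhwi cnn
Hunk 3: at line 5 remove [mwgk,eyq] add [vgs,jjn,rqm] -> 12 lines: poq hfj imy pahn gdwhl aikav vgs jjn rqm kezh xhwi cnn
Hunk 4: at line 7 remove [rqm] add [eeji,yjs,oscj] -> 14 lines: poq hfj imy pahn gdwhl aikav vgs jjn eeji yjs oscj kezh xhwi cnn
Hunk 5: at line 7 remove [jjn] add [oasnw] -> 14 lines: poq hfj imy pahn gdwhl aikav vgs oasnw eeji yjs oscj kezh xhwi cnn
Hunk 6: at line 2 remove [pahn] add [xwgdp,hqpk] -> 15 lines: poq hfj imy xwgdp hqpk gdwhl aikav vgs oasnw eeji yjs oscj kezh xhwi cnn
Final line count: 15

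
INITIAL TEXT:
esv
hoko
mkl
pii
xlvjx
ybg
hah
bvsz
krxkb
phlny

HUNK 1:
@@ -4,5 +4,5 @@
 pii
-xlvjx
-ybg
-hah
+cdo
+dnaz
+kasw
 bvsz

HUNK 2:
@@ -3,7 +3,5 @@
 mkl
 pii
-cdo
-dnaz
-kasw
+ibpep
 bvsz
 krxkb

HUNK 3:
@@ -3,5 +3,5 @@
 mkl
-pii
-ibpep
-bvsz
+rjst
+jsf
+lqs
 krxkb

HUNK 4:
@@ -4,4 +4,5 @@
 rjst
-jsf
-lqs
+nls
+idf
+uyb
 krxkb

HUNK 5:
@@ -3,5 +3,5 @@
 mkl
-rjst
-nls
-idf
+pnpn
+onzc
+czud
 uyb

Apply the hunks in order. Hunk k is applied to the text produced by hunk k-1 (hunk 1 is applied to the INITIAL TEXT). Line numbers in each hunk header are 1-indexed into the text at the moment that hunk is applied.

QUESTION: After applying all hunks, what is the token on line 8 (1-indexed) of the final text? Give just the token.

Hunk 1: at line 4 remove [xlvjx,ybg,hah] add [cdo,dnaz,kasw] -> 10 lines: esv hoko mkl pii cdo dnaz kasw bvsz krxkb phlny
Hunk 2: at line 3 remove [cdo,dnaz,kasw] add [ibpep] -> 8 lines: esv hoko mkl pii ibpep bvsz krxkb phlny
Hunk 3: at line 3 remove [pii,ibpep,bvsz] add [rjst,jsf,lqs] -> 8 lines: esv hoko mkl rjst jsf lqs krxkb phlny
Hunk 4: at line 4 remove [jsf,lqs] add [nls,idf,uyb] -> 9 lines: esv hoko mkl rjst nls idf uyb krxkb phlny
Hunk 5: at line 3 remove [rjst,nls,idf] add [pnpn,onzc,czud] -> 9 lines: esv hoko mkl pnpn onzc czud uyb krxkb phlny
Final line 8: krxkb

Answer: krxkb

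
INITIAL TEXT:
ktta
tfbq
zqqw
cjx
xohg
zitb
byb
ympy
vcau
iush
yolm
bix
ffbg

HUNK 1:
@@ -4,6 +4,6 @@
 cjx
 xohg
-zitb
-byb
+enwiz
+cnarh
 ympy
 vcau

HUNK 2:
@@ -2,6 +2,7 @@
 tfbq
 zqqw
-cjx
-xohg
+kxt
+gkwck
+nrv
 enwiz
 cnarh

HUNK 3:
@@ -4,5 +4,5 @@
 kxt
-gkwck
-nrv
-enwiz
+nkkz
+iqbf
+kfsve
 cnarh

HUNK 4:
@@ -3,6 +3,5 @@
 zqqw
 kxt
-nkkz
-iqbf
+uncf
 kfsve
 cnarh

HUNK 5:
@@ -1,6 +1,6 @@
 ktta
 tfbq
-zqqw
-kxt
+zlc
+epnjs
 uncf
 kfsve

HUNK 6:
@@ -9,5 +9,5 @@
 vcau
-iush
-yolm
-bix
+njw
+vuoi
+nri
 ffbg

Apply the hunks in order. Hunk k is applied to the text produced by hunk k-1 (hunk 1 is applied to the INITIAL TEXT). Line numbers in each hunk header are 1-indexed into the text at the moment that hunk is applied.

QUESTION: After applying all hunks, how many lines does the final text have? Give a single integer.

Answer: 13

Derivation:
Hunk 1: at line 4 remove [zitb,byb] add [enwiz,cnarh] -> 13 lines: ktta tfbq zqqw cjx xohg enwiz cnarh ympy vcau iush yolm bix ffbg
Hunk 2: at line 2 remove [cjx,xohg] add [kxt,gkwck,nrv] -> 14 lines: ktta tfbq zqqw kxt gkwck nrv enwiz cnarh ympy vcau iush yolm bix ffbg
Hunk 3: at line 4 remove [gkwck,nrv,enwiz] add [nkkz,iqbf,kfsve] -> 14 lines: ktta tfbq zqqw kxt nkkz iqbf kfsve cnarh ympy vcau iush yolm bix ffbg
Hunk 4: at line 3 remove [nkkz,iqbf] add [uncf] -> 13 lines: ktta tfbq zqqw kxt uncf kfsve cnarh ympy vcau iush yolm bix ffbg
Hunk 5: at line 1 remove [zqqw,kxt] add [zlc,epnjs] -> 13 lines: ktta tfbq zlc epnjs uncf kfsve cnarh ympy vcau iush yolm bix ffbg
Hunk 6: at line 9 remove [iush,yolm,bix] add [njw,vuoi,nri] -> 13 lines: ktta tfbq zlc epnjs uncf kfsve cnarh ympy vcau njw vuoi nri ffbg
Final line count: 13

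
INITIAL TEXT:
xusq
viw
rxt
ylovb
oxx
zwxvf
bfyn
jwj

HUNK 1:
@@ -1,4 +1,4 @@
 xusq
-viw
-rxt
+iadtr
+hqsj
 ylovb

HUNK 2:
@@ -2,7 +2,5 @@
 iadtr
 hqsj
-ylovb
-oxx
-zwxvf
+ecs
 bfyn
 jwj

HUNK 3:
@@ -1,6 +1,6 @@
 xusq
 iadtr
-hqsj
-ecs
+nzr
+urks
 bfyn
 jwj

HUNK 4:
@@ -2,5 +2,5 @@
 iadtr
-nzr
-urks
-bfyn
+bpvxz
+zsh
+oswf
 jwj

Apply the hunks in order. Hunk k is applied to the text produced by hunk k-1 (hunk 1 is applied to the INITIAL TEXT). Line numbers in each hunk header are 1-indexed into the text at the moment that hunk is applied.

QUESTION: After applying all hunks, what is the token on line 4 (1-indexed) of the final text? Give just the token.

Hunk 1: at line 1 remove [viw,rxt] add [iadtr,hqsj] -> 8 lines: xusq iadtr hqsj ylovb oxx zwxvf bfyn jwj
Hunk 2: at line 2 remove [ylovb,oxx,zwxvf] add [ecs] -> 6 lines: xusq iadtr hqsj ecs bfyn jwj
Hunk 3: at line 1 remove [hqsj,ecs] add [nzr,urks] -> 6 lines: xusq iadtr nzr urks bfyn jwj
Hunk 4: at line 2 remove [nzr,urks,bfyn] add [bpvxz,zsh,oswf] -> 6 lines: xusq iadtr bpvxz zsh oswf jwj
Final line 4: zsh

Answer: zsh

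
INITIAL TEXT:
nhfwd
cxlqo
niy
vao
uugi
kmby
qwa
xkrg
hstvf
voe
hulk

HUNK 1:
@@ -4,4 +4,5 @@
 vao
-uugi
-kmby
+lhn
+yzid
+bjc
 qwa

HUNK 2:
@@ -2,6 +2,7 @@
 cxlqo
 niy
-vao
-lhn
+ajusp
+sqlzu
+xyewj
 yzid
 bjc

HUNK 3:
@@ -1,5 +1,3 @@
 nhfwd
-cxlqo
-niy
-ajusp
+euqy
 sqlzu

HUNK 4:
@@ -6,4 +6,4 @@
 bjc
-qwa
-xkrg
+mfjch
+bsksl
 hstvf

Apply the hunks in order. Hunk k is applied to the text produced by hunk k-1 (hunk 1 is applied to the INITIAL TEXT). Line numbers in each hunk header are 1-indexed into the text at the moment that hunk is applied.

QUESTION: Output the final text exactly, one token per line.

Answer: nhfwd
euqy
sqlzu
xyewj
yzid
bjc
mfjch
bsksl
hstvf
voe
hulk

Derivation:
Hunk 1: at line 4 remove [uugi,kmby] add [lhn,yzid,bjc] -> 12 lines: nhfwd cxlqo niy vao lhn yzid bjc qwa xkrg hstvf voe hulk
Hunk 2: at line 2 remove [vao,lhn] add [ajusp,sqlzu,xyewj] -> 13 lines: nhfwd cxlqo niy ajusp sqlzu xyewj yzid bjc qwa xkrg hstvf voe hulk
Hunk 3: at line 1 remove [cxlqo,niy,ajusp] add [euqy] -> 11 lines: nhfwd euqy sqlzu xyewj yzid bjc qwa xkrg hstvf voe hulk
Hunk 4: at line 6 remove [qwa,xkrg] add [mfjch,bsksl] -> 11 lines: nhfwd euqy sqlzu xyewj yzid bjc mfjch bsksl hstvf voe hulk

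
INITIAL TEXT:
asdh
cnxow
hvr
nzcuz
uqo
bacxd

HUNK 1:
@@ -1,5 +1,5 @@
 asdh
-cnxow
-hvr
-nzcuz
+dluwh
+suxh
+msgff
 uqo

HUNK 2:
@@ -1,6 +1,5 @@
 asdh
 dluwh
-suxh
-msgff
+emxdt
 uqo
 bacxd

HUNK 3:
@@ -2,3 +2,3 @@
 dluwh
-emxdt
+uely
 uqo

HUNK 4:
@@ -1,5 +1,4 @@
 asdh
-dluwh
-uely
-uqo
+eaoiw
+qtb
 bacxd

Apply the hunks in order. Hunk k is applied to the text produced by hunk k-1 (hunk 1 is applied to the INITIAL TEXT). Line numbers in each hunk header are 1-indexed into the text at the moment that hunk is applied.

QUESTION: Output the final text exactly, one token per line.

Answer: asdh
eaoiw
qtb
bacxd

Derivation:
Hunk 1: at line 1 remove [cnxow,hvr,nzcuz] add [dluwh,suxh,msgff] -> 6 lines: asdh dluwh suxh msgff uqo bacxd
Hunk 2: at line 1 remove [suxh,msgff] add [emxdt] -> 5 lines: asdh dluwh emxdt uqo bacxd
Hunk 3: at line 2 remove [emxdt] add [uely] -> 5 lines: asdh dluwh uely uqo bacxd
Hunk 4: at line 1 remove [dluwh,uely,uqo] add [eaoiw,qtb] -> 4 lines: asdh eaoiw qtb bacxd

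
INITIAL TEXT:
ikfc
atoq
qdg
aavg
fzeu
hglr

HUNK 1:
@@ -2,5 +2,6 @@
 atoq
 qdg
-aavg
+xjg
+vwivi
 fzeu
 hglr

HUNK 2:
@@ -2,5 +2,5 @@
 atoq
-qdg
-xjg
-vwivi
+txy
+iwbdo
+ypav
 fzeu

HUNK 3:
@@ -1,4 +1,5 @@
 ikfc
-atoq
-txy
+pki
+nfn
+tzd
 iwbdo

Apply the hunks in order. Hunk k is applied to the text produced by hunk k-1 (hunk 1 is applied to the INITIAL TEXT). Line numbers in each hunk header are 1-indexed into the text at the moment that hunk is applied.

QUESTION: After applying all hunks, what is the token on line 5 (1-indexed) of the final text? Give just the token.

Hunk 1: at line 2 remove [aavg] add [xjg,vwivi] -> 7 lines: ikfc atoq qdg xjg vwivi fzeu hglr
Hunk 2: at line 2 remove [qdg,xjg,vwivi] add [txy,iwbdo,ypav] -> 7 lines: ikfc atoq txy iwbdo ypav fzeu hglr
Hunk 3: at line 1 remove [atoq,txy] add [pki,nfn,tzd] -> 8 lines: ikfc pki nfn tzd iwbdo ypav fzeu hglr
Final line 5: iwbdo

Answer: iwbdo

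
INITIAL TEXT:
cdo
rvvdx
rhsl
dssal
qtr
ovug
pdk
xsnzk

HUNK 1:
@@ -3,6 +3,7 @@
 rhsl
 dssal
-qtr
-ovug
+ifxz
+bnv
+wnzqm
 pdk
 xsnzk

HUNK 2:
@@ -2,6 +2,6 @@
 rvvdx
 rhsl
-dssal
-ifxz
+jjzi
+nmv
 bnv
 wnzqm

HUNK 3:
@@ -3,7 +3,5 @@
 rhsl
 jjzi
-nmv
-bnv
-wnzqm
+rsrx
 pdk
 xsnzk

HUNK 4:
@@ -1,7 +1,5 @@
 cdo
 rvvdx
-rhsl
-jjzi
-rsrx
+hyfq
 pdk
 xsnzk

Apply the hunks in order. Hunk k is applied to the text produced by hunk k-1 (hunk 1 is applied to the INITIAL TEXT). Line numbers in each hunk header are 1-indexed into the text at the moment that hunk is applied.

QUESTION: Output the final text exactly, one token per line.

Hunk 1: at line 3 remove [qtr,ovug] add [ifxz,bnv,wnzqm] -> 9 lines: cdo rvvdx rhsl dssal ifxz bnv wnzqm pdk xsnzk
Hunk 2: at line 2 remove [dssal,ifxz] add [jjzi,nmv] -> 9 lines: cdo rvvdx rhsl jjzi nmv bnv wnzqm pdk xsnzk
Hunk 3: at line 3 remove [nmv,bnv,wnzqm] add [rsrx] -> 7 lines: cdo rvvdx rhsl jjzi rsrx pdk xsnzk
Hunk 4: at line 1 remove [rhsl,jjzi,rsrx] add [hyfq] -> 5 lines: cdo rvvdx hyfq pdk xsnzk

Answer: cdo
rvvdx
hyfq
pdk
xsnzk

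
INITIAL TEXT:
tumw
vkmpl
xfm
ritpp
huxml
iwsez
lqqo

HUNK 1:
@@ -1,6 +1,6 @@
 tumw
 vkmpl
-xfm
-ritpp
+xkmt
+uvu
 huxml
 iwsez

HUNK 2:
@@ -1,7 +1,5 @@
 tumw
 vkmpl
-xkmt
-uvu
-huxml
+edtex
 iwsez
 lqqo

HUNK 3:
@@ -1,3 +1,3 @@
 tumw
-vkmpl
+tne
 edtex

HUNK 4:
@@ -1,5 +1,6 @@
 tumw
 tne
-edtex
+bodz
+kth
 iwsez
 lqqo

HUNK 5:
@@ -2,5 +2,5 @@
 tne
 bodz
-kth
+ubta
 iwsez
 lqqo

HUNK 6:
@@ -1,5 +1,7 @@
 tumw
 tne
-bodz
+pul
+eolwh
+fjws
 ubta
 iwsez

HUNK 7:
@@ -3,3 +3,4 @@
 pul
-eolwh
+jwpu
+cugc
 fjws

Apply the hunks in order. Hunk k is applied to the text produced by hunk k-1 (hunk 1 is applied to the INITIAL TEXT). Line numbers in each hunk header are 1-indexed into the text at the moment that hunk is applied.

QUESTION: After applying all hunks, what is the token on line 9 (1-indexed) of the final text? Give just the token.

Answer: lqqo

Derivation:
Hunk 1: at line 1 remove [xfm,ritpp] add [xkmt,uvu] -> 7 lines: tumw vkmpl xkmt uvu huxml iwsez lqqo
Hunk 2: at line 1 remove [xkmt,uvu,huxml] add [edtex] -> 5 lines: tumw vkmpl edtex iwsez lqqo
Hunk 3: at line 1 remove [vkmpl] add [tne] -> 5 lines: tumw tne edtex iwsez lqqo
Hunk 4: at line 1 remove [edtex] add [bodz,kth] -> 6 lines: tumw tne bodz kth iwsez lqqo
Hunk 5: at line 2 remove [kth] add [ubta] -> 6 lines: tumw tne bodz ubta iwsez lqqo
Hunk 6: at line 1 remove [bodz] add [pul,eolwh,fjws] -> 8 lines: tumw tne pul eolwh fjws ubta iwsez lqqo
Hunk 7: at line 3 remove [eolwh] add [jwpu,cugc] -> 9 lines: tumw tne pul jwpu cugc fjws ubta iwsez lqqo
Final line 9: lqqo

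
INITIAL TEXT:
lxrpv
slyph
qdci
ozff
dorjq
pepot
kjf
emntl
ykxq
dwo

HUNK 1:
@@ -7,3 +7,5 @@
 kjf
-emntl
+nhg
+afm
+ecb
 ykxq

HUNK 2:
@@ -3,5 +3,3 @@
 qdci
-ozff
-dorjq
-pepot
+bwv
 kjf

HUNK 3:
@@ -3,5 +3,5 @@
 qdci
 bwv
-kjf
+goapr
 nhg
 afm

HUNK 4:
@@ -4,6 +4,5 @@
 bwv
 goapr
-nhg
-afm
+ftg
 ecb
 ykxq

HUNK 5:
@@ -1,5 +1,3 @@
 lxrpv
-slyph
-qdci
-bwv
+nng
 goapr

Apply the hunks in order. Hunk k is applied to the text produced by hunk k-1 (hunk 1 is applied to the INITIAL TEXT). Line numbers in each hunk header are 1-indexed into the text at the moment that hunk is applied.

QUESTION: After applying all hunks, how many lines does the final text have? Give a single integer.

Hunk 1: at line 7 remove [emntl] add [nhg,afm,ecb] -> 12 lines: lxrpv slyph qdci ozff dorjq pepot kjf nhg afm ecb ykxq dwo
Hunk 2: at line 3 remove [ozff,dorjq,pepot] add [bwv] -> 10 lines: lxrpv slyph qdci bwv kjf nhg afm ecb ykxq dwo
Hunk 3: at line 3 remove [kjf] add [goapr] -> 10 lines: lxrpv slyph qdci bwv goapr nhg afm ecb ykxq dwo
Hunk 4: at line 4 remove [nhg,afm] add [ftg] -> 9 lines: lxrpv slyph qdci bwv goapr ftg ecb ykxq dwo
Hunk 5: at line 1 remove [slyph,qdci,bwv] add [nng] -> 7 lines: lxrpv nng goapr ftg ecb ykxq dwo
Final line count: 7

Answer: 7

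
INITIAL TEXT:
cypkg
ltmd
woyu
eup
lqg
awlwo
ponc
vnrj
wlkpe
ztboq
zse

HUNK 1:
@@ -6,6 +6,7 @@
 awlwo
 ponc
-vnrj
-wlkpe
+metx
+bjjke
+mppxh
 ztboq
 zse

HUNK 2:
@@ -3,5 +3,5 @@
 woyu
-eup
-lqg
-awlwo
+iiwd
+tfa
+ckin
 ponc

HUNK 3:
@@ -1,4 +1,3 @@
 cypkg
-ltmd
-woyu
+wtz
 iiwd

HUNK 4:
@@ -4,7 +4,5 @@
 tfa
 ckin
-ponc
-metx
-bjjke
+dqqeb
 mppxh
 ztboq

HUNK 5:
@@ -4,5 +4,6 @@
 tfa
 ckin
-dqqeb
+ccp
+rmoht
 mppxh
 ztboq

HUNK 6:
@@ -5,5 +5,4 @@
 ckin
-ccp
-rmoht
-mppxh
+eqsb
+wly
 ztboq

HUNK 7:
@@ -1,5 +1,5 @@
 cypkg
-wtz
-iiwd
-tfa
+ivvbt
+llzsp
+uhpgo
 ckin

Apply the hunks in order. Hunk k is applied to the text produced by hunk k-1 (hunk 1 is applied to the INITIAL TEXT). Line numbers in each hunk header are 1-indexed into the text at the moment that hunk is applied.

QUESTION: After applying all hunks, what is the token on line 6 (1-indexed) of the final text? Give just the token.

Hunk 1: at line 6 remove [vnrj,wlkpe] add [metx,bjjke,mppxh] -> 12 lines: cypkg ltmd woyu eup lqg awlwo ponc metx bjjke mppxh ztboq zse
Hunk 2: at line 3 remove [eup,lqg,awlwo] add [iiwd,tfa,ckin] -> 12 lines: cypkg ltmd woyu iiwd tfa ckin ponc metx bjjke mppxh ztboq zse
Hunk 3: at line 1 remove [ltmd,woyu] add [wtz] -> 11 lines: cypkg wtz iiwd tfa ckin ponc metx bjjke mppxh ztboq zse
Hunk 4: at line 4 remove [ponc,metx,bjjke] add [dqqeb] -> 9 lines: cypkg wtz iiwd tfa ckin dqqeb mppxh ztboq zse
Hunk 5: at line 4 remove [dqqeb] add [ccp,rmoht] -> 10 lines: cypkg wtz iiwd tfa ckin ccp rmoht mppxh ztboq zse
Hunk 6: at line 5 remove [ccp,rmoht,mppxh] add [eqsb,wly] -> 9 lines: cypkg wtz iiwd tfa ckin eqsb wly ztboq zse
Hunk 7: at line 1 remove [wtz,iiwd,tfa] add [ivvbt,llzsp,uhpgo] -> 9 lines: cypkg ivvbt llzsp uhpgo ckin eqsb wly ztboq zse
Final line 6: eqsb

Answer: eqsb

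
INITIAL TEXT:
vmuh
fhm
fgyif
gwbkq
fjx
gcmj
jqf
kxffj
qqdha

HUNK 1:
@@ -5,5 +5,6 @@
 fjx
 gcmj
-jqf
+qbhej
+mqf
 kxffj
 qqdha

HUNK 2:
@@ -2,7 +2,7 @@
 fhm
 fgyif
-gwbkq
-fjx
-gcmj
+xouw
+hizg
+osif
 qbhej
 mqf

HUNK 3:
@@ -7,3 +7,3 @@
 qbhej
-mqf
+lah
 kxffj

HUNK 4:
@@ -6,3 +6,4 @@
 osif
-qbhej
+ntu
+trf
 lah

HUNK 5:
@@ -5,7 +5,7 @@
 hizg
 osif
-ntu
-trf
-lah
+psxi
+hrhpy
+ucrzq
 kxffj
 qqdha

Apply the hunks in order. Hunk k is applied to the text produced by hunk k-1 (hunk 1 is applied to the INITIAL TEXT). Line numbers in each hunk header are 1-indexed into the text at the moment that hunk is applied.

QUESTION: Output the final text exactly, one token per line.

Hunk 1: at line 5 remove [jqf] add [qbhej,mqf] -> 10 lines: vmuh fhm fgyif gwbkq fjx gcmj qbhej mqf kxffj qqdha
Hunk 2: at line 2 remove [gwbkq,fjx,gcmj] add [xouw,hizg,osif] -> 10 lines: vmuh fhm fgyif xouw hizg osif qbhej mqf kxffj qqdha
Hunk 3: at line 7 remove [mqf] add [lah] -> 10 lines: vmuh fhm fgyif xouw hizg osif qbhej lah kxffj qqdha
Hunk 4: at line 6 remove [qbhej] add [ntu,trf] -> 11 lines: vmuh fhm fgyif xouw hizg osif ntu trf lah kxffj qqdha
Hunk 5: at line 5 remove [ntu,trf,lah] add [psxi,hrhpy,ucrzq] -> 11 lines: vmuh fhm fgyif xouw hizg osif psxi hrhpy ucrzq kxffj qqdha

Answer: vmuh
fhm
fgyif
xouw
hizg
osif
psxi
hrhpy
ucrzq
kxffj
qqdha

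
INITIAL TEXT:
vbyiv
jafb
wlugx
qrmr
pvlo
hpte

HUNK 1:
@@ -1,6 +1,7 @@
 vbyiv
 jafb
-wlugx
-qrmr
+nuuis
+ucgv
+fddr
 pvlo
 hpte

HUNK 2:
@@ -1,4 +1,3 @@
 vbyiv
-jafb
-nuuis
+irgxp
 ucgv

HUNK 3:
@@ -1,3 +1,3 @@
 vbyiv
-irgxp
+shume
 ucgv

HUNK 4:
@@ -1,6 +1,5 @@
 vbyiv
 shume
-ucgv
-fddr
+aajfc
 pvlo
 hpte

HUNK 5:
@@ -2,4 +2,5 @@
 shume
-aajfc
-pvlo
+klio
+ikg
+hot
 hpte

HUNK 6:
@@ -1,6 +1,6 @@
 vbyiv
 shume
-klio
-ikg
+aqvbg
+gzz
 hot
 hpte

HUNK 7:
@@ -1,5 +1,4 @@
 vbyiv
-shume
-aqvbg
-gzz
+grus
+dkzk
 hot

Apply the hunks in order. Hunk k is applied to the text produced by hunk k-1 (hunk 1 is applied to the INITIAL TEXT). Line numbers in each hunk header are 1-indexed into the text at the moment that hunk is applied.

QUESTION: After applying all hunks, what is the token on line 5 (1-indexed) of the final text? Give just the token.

Hunk 1: at line 1 remove [wlugx,qrmr] add [nuuis,ucgv,fddr] -> 7 lines: vbyiv jafb nuuis ucgv fddr pvlo hpte
Hunk 2: at line 1 remove [jafb,nuuis] add [irgxp] -> 6 lines: vbyiv irgxp ucgv fddr pvlo hpte
Hunk 3: at line 1 remove [irgxp] add [shume] -> 6 lines: vbyiv shume ucgv fddr pvlo hpte
Hunk 4: at line 1 remove [ucgv,fddr] add [aajfc] -> 5 lines: vbyiv shume aajfc pvlo hpte
Hunk 5: at line 2 remove [aajfc,pvlo] add [klio,ikg,hot] -> 6 lines: vbyiv shume klio ikg hot hpte
Hunk 6: at line 1 remove [klio,ikg] add [aqvbg,gzz] -> 6 lines: vbyiv shume aqvbg gzz hot hpte
Hunk 7: at line 1 remove [shume,aqvbg,gzz] add [grus,dkzk] -> 5 lines: vbyiv grus dkzk hot hpte
Final line 5: hpte

Answer: hpte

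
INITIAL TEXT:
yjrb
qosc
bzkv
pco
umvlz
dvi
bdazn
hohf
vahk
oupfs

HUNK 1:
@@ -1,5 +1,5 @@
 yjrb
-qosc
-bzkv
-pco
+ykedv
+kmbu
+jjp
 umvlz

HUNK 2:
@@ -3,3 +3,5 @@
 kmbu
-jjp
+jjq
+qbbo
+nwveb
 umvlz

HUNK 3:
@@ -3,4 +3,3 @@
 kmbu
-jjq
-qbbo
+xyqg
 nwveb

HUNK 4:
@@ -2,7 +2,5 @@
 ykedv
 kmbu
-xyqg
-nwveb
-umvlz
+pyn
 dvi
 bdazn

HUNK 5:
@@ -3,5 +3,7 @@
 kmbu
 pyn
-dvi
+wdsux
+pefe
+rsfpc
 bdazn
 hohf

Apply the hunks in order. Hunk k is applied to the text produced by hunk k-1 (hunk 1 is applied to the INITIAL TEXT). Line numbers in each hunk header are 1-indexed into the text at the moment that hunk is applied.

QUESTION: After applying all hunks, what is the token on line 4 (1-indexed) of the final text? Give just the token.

Hunk 1: at line 1 remove [qosc,bzkv,pco] add [ykedv,kmbu,jjp] -> 10 lines: yjrb ykedv kmbu jjp umvlz dvi bdazn hohf vahk oupfs
Hunk 2: at line 3 remove [jjp] add [jjq,qbbo,nwveb] -> 12 lines: yjrb ykedv kmbu jjq qbbo nwveb umvlz dvi bdazn hohf vahk oupfs
Hunk 3: at line 3 remove [jjq,qbbo] add [xyqg] -> 11 lines: yjrb ykedv kmbu xyqg nwveb umvlz dvi bdazn hohf vahk oupfs
Hunk 4: at line 2 remove [xyqg,nwveb,umvlz] add [pyn] -> 9 lines: yjrb ykedv kmbu pyn dvi bdazn hohf vahk oupfs
Hunk 5: at line 3 remove [dvi] add [wdsux,pefe,rsfpc] -> 11 lines: yjrb ykedv kmbu pyn wdsux pefe rsfpc bdazn hohf vahk oupfs
Final line 4: pyn

Answer: pyn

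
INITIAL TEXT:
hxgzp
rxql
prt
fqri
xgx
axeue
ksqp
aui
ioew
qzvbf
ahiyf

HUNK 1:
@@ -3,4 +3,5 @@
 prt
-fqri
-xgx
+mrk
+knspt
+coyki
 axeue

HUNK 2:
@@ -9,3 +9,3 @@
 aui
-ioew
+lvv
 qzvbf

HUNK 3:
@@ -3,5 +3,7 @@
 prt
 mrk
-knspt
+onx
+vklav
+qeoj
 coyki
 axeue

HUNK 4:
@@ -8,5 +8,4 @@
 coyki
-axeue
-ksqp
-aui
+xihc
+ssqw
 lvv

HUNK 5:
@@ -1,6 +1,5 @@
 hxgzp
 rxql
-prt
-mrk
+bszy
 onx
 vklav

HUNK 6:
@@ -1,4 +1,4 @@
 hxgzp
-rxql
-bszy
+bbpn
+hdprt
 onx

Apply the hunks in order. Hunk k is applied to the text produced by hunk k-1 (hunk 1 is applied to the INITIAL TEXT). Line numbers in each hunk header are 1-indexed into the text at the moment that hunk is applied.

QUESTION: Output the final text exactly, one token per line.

Answer: hxgzp
bbpn
hdprt
onx
vklav
qeoj
coyki
xihc
ssqw
lvv
qzvbf
ahiyf

Derivation:
Hunk 1: at line 3 remove [fqri,xgx] add [mrk,knspt,coyki] -> 12 lines: hxgzp rxql prt mrk knspt coyki axeue ksqp aui ioew qzvbf ahiyf
Hunk 2: at line 9 remove [ioew] add [lvv] -> 12 lines: hxgzp rxql prt mrk knspt coyki axeue ksqp aui lvv qzvbf ahiyf
Hunk 3: at line 3 remove [knspt] add [onx,vklav,qeoj] -> 14 lines: hxgzp rxql prt mrk onx vklav qeoj coyki axeue ksqp aui lvv qzvbf ahiyf
Hunk 4: at line 8 remove [axeue,ksqp,aui] add [xihc,ssqw] -> 13 lines: hxgzp rxql prt mrk onx vklav qeoj coyki xihc ssqw lvv qzvbf ahiyf
Hunk 5: at line 1 remove [prt,mrk] add [bszy] -> 12 lines: hxgzp rxql bszy onx vklav qeoj coyki xihc ssqw lvv qzvbf ahiyf
Hunk 6: at line 1 remove [rxql,bszy] add [bbpn,hdprt] -> 12 lines: hxgzp bbpn hdprt onx vklav qeoj coyki xihc ssqw lvv qzvbf ahiyf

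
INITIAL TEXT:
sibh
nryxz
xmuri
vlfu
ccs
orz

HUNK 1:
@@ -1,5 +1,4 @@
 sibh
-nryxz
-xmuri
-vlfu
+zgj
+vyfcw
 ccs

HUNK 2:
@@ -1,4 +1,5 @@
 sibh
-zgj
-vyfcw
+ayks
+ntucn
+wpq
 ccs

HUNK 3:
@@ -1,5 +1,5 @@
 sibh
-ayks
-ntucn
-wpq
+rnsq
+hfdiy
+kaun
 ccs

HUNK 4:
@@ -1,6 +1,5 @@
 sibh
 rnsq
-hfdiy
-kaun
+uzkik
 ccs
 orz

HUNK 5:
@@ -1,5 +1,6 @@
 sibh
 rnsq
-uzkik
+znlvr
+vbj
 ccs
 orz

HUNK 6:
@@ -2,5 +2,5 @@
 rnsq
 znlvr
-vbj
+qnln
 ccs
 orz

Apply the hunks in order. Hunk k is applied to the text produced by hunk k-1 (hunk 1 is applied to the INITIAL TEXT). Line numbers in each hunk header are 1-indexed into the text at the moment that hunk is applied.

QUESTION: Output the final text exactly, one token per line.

Hunk 1: at line 1 remove [nryxz,xmuri,vlfu] add [zgj,vyfcw] -> 5 lines: sibh zgj vyfcw ccs orz
Hunk 2: at line 1 remove [zgj,vyfcw] add [ayks,ntucn,wpq] -> 6 lines: sibh ayks ntucn wpq ccs orz
Hunk 3: at line 1 remove [ayks,ntucn,wpq] add [rnsq,hfdiy,kaun] -> 6 lines: sibh rnsq hfdiy kaun ccs orz
Hunk 4: at line 1 remove [hfdiy,kaun] add [uzkik] -> 5 lines: sibh rnsq uzkik ccs orz
Hunk 5: at line 1 remove [uzkik] add [znlvr,vbj] -> 6 lines: sibh rnsq znlvr vbj ccs orz
Hunk 6: at line 2 remove [vbj] add [qnln] -> 6 lines: sibh rnsq znlvr qnln ccs orz

Answer: sibh
rnsq
znlvr
qnln
ccs
orz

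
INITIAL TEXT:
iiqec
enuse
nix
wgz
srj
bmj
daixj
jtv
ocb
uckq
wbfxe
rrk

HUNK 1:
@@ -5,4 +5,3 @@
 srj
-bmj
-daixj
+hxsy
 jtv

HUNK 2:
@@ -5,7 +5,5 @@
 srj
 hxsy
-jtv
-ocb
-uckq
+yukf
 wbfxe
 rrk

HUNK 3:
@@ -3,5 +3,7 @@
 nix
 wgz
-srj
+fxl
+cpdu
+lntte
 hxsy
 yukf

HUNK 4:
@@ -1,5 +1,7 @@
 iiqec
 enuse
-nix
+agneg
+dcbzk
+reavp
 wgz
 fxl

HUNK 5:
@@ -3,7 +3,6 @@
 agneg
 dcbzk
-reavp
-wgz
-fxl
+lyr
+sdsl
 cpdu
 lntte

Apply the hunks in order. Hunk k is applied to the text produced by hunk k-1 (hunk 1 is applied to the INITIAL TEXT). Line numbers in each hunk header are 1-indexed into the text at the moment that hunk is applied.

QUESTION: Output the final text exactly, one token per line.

Answer: iiqec
enuse
agneg
dcbzk
lyr
sdsl
cpdu
lntte
hxsy
yukf
wbfxe
rrk

Derivation:
Hunk 1: at line 5 remove [bmj,daixj] add [hxsy] -> 11 lines: iiqec enuse nix wgz srj hxsy jtv ocb uckq wbfxe rrk
Hunk 2: at line 5 remove [jtv,ocb,uckq] add [yukf] -> 9 lines: iiqec enuse nix wgz srj hxsy yukf wbfxe rrk
Hunk 3: at line 3 remove [srj] add [fxl,cpdu,lntte] -> 11 lines: iiqec enuse nix wgz fxl cpdu lntte hxsy yukf wbfxe rrk
Hunk 4: at line 1 remove [nix] add [agneg,dcbzk,reavp] -> 13 lines: iiqec enuse agneg dcbzk reavp wgz fxl cpdu lntte hxsy yukf wbfxe rrk
Hunk 5: at line 3 remove [reavp,wgz,fxl] add [lyr,sdsl] -> 12 lines: iiqec enuse agneg dcbzk lyr sdsl cpdu lntte hxsy yukf wbfxe rrk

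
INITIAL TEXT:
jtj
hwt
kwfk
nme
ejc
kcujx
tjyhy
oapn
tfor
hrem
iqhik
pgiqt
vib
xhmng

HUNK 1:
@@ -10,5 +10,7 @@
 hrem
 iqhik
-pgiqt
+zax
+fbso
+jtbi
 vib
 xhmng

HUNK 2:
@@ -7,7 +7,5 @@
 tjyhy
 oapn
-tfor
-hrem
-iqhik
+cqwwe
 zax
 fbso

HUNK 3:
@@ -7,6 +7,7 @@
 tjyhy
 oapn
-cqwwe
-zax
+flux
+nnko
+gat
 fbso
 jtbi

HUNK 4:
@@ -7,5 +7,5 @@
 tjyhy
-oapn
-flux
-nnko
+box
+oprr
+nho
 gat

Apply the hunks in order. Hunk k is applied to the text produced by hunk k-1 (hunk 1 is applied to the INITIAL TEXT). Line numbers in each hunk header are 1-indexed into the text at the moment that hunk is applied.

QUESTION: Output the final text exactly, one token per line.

Answer: jtj
hwt
kwfk
nme
ejc
kcujx
tjyhy
box
oprr
nho
gat
fbso
jtbi
vib
xhmng

Derivation:
Hunk 1: at line 10 remove [pgiqt] add [zax,fbso,jtbi] -> 16 lines: jtj hwt kwfk nme ejc kcujx tjyhy oapn tfor hrem iqhik zax fbso jtbi vib xhmng
Hunk 2: at line 7 remove [tfor,hrem,iqhik] add [cqwwe] -> 14 lines: jtj hwt kwfk nme ejc kcujx tjyhy oapn cqwwe zax fbso jtbi vib xhmng
Hunk 3: at line 7 remove [cqwwe,zax] add [flux,nnko,gat] -> 15 lines: jtj hwt kwfk nme ejc kcujx tjyhy oapn flux nnko gat fbso jtbi vib xhmng
Hunk 4: at line 7 remove [oapn,flux,nnko] add [box,oprr,nho] -> 15 lines: jtj hwt kwfk nme ejc kcujx tjyhy box oprr nho gat fbso jtbi vib xhmng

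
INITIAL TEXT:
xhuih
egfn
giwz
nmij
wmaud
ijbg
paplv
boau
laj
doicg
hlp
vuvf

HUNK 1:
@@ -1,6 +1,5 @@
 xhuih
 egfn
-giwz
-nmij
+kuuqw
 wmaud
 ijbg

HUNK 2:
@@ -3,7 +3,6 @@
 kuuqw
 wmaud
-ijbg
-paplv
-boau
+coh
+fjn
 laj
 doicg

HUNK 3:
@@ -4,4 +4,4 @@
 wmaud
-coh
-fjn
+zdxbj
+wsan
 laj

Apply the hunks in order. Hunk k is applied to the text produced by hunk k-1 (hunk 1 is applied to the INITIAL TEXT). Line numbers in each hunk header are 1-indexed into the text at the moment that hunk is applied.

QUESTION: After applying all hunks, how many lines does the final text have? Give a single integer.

Answer: 10

Derivation:
Hunk 1: at line 1 remove [giwz,nmij] add [kuuqw] -> 11 lines: xhuih egfn kuuqw wmaud ijbg paplv boau laj doicg hlp vuvf
Hunk 2: at line 3 remove [ijbg,paplv,boau] add [coh,fjn] -> 10 lines: xhuih egfn kuuqw wmaud coh fjn laj doicg hlp vuvf
Hunk 3: at line 4 remove [coh,fjn] add [zdxbj,wsan] -> 10 lines: xhuih egfn kuuqw wmaud zdxbj wsan laj doicg hlp vuvf
Final line count: 10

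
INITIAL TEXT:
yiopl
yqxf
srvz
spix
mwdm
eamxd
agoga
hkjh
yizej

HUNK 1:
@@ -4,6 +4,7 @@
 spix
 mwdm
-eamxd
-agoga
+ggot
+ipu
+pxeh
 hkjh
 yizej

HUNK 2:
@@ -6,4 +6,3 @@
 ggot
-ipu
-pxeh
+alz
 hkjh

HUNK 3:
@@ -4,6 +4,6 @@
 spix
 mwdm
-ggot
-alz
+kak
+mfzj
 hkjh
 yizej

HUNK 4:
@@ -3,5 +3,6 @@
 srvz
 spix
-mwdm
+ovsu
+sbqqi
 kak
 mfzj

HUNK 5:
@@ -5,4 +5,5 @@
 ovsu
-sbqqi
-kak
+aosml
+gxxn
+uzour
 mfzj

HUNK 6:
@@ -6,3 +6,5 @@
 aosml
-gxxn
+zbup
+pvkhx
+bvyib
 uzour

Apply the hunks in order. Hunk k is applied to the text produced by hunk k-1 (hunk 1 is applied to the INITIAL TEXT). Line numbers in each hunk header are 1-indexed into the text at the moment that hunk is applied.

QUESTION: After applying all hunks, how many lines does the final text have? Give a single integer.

Hunk 1: at line 4 remove [eamxd,agoga] add [ggot,ipu,pxeh] -> 10 lines: yiopl yqxf srvz spix mwdm ggot ipu pxeh hkjh yizej
Hunk 2: at line 6 remove [ipu,pxeh] add [alz] -> 9 lines: yiopl yqxf srvz spix mwdm ggot alz hkjh yizej
Hunk 3: at line 4 remove [ggot,alz] add [kak,mfzj] -> 9 lines: yiopl yqxf srvz spix mwdm kak mfzj hkjh yizej
Hunk 4: at line 3 remove [mwdm] add [ovsu,sbqqi] -> 10 lines: yiopl yqxf srvz spix ovsu sbqqi kak mfzj hkjh yizej
Hunk 5: at line 5 remove [sbqqi,kak] add [aosml,gxxn,uzour] -> 11 lines: yiopl yqxf srvz spix ovsu aosml gxxn uzour mfzj hkjh yizej
Hunk 6: at line 6 remove [gxxn] add [zbup,pvkhx,bvyib] -> 13 lines: yiopl yqxf srvz spix ovsu aosml zbup pvkhx bvyib uzour mfzj hkjh yizej
Final line count: 13

Answer: 13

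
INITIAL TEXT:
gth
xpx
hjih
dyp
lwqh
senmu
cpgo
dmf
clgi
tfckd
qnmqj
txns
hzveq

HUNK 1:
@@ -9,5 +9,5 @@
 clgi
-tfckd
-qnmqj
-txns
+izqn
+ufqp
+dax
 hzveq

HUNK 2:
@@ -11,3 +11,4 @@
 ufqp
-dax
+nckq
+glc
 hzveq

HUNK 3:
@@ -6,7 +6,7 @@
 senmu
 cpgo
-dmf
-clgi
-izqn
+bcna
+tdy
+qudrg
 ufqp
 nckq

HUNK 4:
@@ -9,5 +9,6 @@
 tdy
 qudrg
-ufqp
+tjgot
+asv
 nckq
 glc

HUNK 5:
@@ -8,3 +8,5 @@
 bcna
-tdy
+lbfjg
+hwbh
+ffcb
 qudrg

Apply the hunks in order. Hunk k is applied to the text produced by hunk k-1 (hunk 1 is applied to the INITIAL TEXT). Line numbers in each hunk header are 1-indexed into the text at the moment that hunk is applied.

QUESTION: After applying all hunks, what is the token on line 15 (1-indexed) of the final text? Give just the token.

Answer: nckq

Derivation:
Hunk 1: at line 9 remove [tfckd,qnmqj,txns] add [izqn,ufqp,dax] -> 13 lines: gth xpx hjih dyp lwqh senmu cpgo dmf clgi izqn ufqp dax hzveq
Hunk 2: at line 11 remove [dax] add [nckq,glc] -> 14 lines: gth xpx hjih dyp lwqh senmu cpgo dmf clgi izqn ufqp nckq glc hzveq
Hunk 3: at line 6 remove [dmf,clgi,izqn] add [bcna,tdy,qudrg] -> 14 lines: gth xpx hjih dyp lwqh senmu cpgo bcna tdy qudrg ufqp nckq glc hzveq
Hunk 4: at line 9 remove [ufqp] add [tjgot,asv] -> 15 lines: gth xpx hjih dyp lwqh senmu cpgo bcna tdy qudrg tjgot asv nckq glc hzveq
Hunk 5: at line 8 remove [tdy] add [lbfjg,hwbh,ffcb] -> 17 lines: gth xpx hjih dyp lwqh senmu cpgo bcna lbfjg hwbh ffcb qudrg tjgot asv nckq glc hzveq
Final line 15: nckq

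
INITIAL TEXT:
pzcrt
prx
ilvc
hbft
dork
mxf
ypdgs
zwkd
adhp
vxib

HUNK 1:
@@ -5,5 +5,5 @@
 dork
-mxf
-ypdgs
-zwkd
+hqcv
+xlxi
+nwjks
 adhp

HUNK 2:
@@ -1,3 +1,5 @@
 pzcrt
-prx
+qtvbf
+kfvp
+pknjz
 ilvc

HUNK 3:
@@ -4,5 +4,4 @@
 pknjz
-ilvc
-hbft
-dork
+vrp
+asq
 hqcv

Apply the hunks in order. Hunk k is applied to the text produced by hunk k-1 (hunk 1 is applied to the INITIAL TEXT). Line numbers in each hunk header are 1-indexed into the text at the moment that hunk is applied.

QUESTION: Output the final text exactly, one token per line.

Hunk 1: at line 5 remove [mxf,ypdgs,zwkd] add [hqcv,xlxi,nwjks] -> 10 lines: pzcrt prx ilvc hbft dork hqcv xlxi nwjks adhp vxib
Hunk 2: at line 1 remove [prx] add [qtvbf,kfvp,pknjz] -> 12 lines: pzcrt qtvbf kfvp pknjz ilvc hbft dork hqcv xlxi nwjks adhp vxib
Hunk 3: at line 4 remove [ilvc,hbft,dork] add [vrp,asq] -> 11 lines: pzcrt qtvbf kfvp pknjz vrp asq hqcv xlxi nwjks adhp vxib

Answer: pzcrt
qtvbf
kfvp
pknjz
vrp
asq
hqcv
xlxi
nwjks
adhp
vxib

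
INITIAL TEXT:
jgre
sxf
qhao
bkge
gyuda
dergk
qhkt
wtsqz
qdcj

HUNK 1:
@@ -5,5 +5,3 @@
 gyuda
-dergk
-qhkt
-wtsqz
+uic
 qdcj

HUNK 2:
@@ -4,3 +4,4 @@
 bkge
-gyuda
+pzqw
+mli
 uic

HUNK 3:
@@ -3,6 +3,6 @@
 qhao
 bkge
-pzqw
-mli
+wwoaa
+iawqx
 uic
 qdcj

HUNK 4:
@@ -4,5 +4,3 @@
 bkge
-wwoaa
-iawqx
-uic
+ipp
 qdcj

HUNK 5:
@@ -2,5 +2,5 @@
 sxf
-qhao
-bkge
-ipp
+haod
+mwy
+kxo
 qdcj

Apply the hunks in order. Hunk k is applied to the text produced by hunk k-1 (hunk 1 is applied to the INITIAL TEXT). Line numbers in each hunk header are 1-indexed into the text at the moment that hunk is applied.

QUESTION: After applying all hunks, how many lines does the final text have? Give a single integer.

Answer: 6

Derivation:
Hunk 1: at line 5 remove [dergk,qhkt,wtsqz] add [uic] -> 7 lines: jgre sxf qhao bkge gyuda uic qdcj
Hunk 2: at line 4 remove [gyuda] add [pzqw,mli] -> 8 lines: jgre sxf qhao bkge pzqw mli uic qdcj
Hunk 3: at line 3 remove [pzqw,mli] add [wwoaa,iawqx] -> 8 lines: jgre sxf qhao bkge wwoaa iawqx uic qdcj
Hunk 4: at line 4 remove [wwoaa,iawqx,uic] add [ipp] -> 6 lines: jgre sxf qhao bkge ipp qdcj
Hunk 5: at line 2 remove [qhao,bkge,ipp] add [haod,mwy,kxo] -> 6 lines: jgre sxf haod mwy kxo qdcj
Final line count: 6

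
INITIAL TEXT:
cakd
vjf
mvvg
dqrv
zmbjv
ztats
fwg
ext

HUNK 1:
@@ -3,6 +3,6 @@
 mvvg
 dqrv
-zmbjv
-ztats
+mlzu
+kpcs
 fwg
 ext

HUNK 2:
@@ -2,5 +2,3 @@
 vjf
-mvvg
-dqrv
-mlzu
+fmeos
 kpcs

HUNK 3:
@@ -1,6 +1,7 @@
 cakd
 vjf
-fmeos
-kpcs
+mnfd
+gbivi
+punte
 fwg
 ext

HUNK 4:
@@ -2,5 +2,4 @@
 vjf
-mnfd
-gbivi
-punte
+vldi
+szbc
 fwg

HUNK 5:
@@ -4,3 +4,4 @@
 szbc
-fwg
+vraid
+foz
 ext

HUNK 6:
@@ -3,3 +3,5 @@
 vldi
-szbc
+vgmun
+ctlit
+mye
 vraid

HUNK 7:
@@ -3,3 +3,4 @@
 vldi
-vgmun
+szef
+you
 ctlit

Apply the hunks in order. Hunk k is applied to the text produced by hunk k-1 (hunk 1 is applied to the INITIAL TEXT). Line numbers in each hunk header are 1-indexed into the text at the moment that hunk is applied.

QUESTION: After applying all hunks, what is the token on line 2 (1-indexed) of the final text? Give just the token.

Answer: vjf

Derivation:
Hunk 1: at line 3 remove [zmbjv,ztats] add [mlzu,kpcs] -> 8 lines: cakd vjf mvvg dqrv mlzu kpcs fwg ext
Hunk 2: at line 2 remove [mvvg,dqrv,mlzu] add [fmeos] -> 6 lines: cakd vjf fmeos kpcs fwg ext
Hunk 3: at line 1 remove [fmeos,kpcs] add [mnfd,gbivi,punte] -> 7 lines: cakd vjf mnfd gbivi punte fwg ext
Hunk 4: at line 2 remove [mnfd,gbivi,punte] add [vldi,szbc] -> 6 lines: cakd vjf vldi szbc fwg ext
Hunk 5: at line 4 remove [fwg] add [vraid,foz] -> 7 lines: cakd vjf vldi szbc vraid foz ext
Hunk 6: at line 3 remove [szbc] add [vgmun,ctlit,mye] -> 9 lines: cakd vjf vldi vgmun ctlit mye vraid foz ext
Hunk 7: at line 3 remove [vgmun] add [szef,you] -> 10 lines: cakd vjf vldi szef you ctlit mye vraid foz ext
Final line 2: vjf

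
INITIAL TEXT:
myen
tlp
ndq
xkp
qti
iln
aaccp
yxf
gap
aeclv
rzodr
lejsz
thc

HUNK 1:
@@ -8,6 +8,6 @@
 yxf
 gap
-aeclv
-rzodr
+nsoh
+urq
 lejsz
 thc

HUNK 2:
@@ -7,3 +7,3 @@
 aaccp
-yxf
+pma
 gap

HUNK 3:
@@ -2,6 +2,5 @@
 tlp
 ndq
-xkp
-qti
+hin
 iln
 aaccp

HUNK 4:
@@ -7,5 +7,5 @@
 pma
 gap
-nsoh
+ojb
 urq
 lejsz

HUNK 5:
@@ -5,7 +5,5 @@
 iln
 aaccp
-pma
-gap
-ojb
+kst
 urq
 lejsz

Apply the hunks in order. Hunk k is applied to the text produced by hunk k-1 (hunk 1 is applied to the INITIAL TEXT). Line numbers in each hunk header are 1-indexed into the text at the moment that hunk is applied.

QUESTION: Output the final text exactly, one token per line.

Hunk 1: at line 8 remove [aeclv,rzodr] add [nsoh,urq] -> 13 lines: myen tlp ndq xkp qti iln aaccp yxf gap nsoh urq lejsz thc
Hunk 2: at line 7 remove [yxf] add [pma] -> 13 lines: myen tlp ndq xkp qti iln aaccp pma gap nsoh urq lejsz thc
Hunk 3: at line 2 remove [xkp,qti] add [hin] -> 12 lines: myen tlp ndq hin iln aaccp pma gap nsoh urq lejsz thc
Hunk 4: at line 7 remove [nsoh] add [ojb] -> 12 lines: myen tlp ndq hin iln aaccp pma gap ojb urq lejsz thc
Hunk 5: at line 5 remove [pma,gap,ojb] add [kst] -> 10 lines: myen tlp ndq hin iln aaccp kst urq lejsz thc

Answer: myen
tlp
ndq
hin
iln
aaccp
kst
urq
lejsz
thc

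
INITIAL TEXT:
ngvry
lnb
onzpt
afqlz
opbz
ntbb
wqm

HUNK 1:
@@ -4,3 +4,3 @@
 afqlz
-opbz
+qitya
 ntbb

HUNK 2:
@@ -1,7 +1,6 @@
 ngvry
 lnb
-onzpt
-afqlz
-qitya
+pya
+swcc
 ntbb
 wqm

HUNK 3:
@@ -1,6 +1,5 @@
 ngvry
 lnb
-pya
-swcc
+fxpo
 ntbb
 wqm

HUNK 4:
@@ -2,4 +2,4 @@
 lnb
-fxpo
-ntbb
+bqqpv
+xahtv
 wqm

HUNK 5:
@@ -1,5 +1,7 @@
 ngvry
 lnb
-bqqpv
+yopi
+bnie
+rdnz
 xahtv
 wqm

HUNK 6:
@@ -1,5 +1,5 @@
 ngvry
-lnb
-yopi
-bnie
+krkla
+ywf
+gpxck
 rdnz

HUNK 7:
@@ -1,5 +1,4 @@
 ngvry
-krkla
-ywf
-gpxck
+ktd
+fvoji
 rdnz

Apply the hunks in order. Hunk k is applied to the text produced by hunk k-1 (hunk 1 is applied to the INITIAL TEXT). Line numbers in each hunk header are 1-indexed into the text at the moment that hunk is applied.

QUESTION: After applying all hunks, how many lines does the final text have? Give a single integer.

Hunk 1: at line 4 remove [opbz] add [qitya] -> 7 lines: ngvry lnb onzpt afqlz qitya ntbb wqm
Hunk 2: at line 1 remove [onzpt,afqlz,qitya] add [pya,swcc] -> 6 lines: ngvry lnb pya swcc ntbb wqm
Hunk 3: at line 1 remove [pya,swcc] add [fxpo] -> 5 lines: ngvry lnb fxpo ntbb wqm
Hunk 4: at line 2 remove [fxpo,ntbb] add [bqqpv,xahtv] -> 5 lines: ngvry lnb bqqpv xahtv wqm
Hunk 5: at line 1 remove [bqqpv] add [yopi,bnie,rdnz] -> 7 lines: ngvry lnb yopi bnie rdnz xahtv wqm
Hunk 6: at line 1 remove [lnb,yopi,bnie] add [krkla,ywf,gpxck] -> 7 lines: ngvry krkla ywf gpxck rdnz xahtv wqm
Hunk 7: at line 1 remove [krkla,ywf,gpxck] add [ktd,fvoji] -> 6 lines: ngvry ktd fvoji rdnz xahtv wqm
Final line count: 6

Answer: 6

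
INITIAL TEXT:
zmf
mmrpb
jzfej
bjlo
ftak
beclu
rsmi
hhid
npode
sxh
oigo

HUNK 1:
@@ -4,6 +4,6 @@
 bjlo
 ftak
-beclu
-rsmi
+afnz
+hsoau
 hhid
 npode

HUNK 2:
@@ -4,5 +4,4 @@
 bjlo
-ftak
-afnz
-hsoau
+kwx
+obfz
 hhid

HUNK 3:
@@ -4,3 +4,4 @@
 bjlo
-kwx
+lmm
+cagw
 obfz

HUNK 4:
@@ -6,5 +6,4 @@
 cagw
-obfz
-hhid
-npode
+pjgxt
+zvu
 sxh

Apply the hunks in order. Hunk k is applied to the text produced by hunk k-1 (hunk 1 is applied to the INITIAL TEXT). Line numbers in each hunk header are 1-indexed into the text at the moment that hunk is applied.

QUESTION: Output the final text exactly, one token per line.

Hunk 1: at line 4 remove [beclu,rsmi] add [afnz,hsoau] -> 11 lines: zmf mmrpb jzfej bjlo ftak afnz hsoau hhid npode sxh oigo
Hunk 2: at line 4 remove [ftak,afnz,hsoau] add [kwx,obfz] -> 10 lines: zmf mmrpb jzfej bjlo kwx obfz hhid npode sxh oigo
Hunk 3: at line 4 remove [kwx] add [lmm,cagw] -> 11 lines: zmf mmrpb jzfej bjlo lmm cagw obfz hhid npode sxh oigo
Hunk 4: at line 6 remove [obfz,hhid,npode] add [pjgxt,zvu] -> 10 lines: zmf mmrpb jzfej bjlo lmm cagw pjgxt zvu sxh oigo

Answer: zmf
mmrpb
jzfej
bjlo
lmm
cagw
pjgxt
zvu
sxh
oigo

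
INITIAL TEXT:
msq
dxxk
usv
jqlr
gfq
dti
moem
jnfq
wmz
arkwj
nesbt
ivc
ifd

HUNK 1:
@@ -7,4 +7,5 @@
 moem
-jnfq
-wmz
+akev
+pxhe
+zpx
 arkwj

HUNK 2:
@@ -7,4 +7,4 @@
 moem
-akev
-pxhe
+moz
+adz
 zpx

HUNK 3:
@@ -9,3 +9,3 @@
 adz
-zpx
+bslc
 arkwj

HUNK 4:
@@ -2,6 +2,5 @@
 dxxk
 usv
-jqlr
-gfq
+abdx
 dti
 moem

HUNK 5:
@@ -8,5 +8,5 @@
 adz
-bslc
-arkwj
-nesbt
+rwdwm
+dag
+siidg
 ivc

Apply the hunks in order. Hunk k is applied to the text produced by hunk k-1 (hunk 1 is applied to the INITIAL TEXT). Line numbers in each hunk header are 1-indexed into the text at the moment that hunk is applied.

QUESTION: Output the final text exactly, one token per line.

Answer: msq
dxxk
usv
abdx
dti
moem
moz
adz
rwdwm
dag
siidg
ivc
ifd

Derivation:
Hunk 1: at line 7 remove [jnfq,wmz] add [akev,pxhe,zpx] -> 14 lines: msq dxxk usv jqlr gfq dti moem akev pxhe zpx arkwj nesbt ivc ifd
Hunk 2: at line 7 remove [akev,pxhe] add [moz,adz] -> 14 lines: msq dxxk usv jqlr gfq dti moem moz adz zpx arkwj nesbt ivc ifd
Hunk 3: at line 9 remove [zpx] add [bslc] -> 14 lines: msq dxxk usv jqlr gfq dti moem moz adz bslc arkwj nesbt ivc ifd
Hunk 4: at line 2 remove [jqlr,gfq] add [abdx] -> 13 lines: msq dxxk usv abdx dti moem moz adz bslc arkwj nesbt ivc ifd
Hunk 5: at line 8 remove [bslc,arkwj,nesbt] add [rwdwm,dag,siidg] -> 13 lines: msq dxxk usv abdx dti moem moz adz rwdwm dag siidg ivc ifd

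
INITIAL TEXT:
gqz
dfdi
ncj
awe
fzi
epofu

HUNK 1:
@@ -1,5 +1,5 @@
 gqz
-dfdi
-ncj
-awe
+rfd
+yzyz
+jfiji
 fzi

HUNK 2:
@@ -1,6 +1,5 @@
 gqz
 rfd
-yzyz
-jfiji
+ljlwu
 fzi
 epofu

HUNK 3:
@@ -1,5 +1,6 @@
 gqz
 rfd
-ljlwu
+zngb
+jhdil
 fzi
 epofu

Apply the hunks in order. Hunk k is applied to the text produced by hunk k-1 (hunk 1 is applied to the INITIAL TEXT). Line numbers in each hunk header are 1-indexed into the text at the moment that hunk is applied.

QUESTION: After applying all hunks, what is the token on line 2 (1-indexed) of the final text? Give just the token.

Answer: rfd

Derivation:
Hunk 1: at line 1 remove [dfdi,ncj,awe] add [rfd,yzyz,jfiji] -> 6 lines: gqz rfd yzyz jfiji fzi epofu
Hunk 2: at line 1 remove [yzyz,jfiji] add [ljlwu] -> 5 lines: gqz rfd ljlwu fzi epofu
Hunk 3: at line 1 remove [ljlwu] add [zngb,jhdil] -> 6 lines: gqz rfd zngb jhdil fzi epofu
Final line 2: rfd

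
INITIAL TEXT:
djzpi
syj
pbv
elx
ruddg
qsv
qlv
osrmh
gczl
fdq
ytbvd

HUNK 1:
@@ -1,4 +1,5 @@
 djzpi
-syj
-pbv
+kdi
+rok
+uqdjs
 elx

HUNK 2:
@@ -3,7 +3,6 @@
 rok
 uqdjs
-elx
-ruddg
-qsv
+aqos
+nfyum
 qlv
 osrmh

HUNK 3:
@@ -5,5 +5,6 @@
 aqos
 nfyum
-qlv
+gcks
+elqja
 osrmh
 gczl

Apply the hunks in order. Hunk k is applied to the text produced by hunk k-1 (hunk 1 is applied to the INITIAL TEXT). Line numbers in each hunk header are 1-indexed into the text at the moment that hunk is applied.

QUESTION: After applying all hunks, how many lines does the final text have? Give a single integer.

Hunk 1: at line 1 remove [syj,pbv] add [kdi,rok,uqdjs] -> 12 lines: djzpi kdi rok uqdjs elx ruddg qsv qlv osrmh gczl fdq ytbvd
Hunk 2: at line 3 remove [elx,ruddg,qsv] add [aqos,nfyum] -> 11 lines: djzpi kdi rok uqdjs aqos nfyum qlv osrmh gczl fdq ytbvd
Hunk 3: at line 5 remove [qlv] add [gcks,elqja] -> 12 lines: djzpi kdi rok uqdjs aqos nfyum gcks elqja osrmh gczl fdq ytbvd
Final line count: 12

Answer: 12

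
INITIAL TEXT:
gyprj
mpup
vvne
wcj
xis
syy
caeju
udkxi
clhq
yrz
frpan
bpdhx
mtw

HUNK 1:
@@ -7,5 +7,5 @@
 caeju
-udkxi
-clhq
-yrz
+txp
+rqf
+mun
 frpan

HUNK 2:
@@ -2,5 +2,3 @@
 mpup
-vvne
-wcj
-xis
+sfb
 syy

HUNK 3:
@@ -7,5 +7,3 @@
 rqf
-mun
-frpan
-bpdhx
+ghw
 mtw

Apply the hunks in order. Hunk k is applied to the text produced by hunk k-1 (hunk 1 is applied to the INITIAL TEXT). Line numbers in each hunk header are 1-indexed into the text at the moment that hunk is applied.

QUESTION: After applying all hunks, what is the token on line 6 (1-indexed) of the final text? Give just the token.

Hunk 1: at line 7 remove [udkxi,clhq,yrz] add [txp,rqf,mun] -> 13 lines: gyprj mpup vvne wcj xis syy caeju txp rqf mun frpan bpdhx mtw
Hunk 2: at line 2 remove [vvne,wcj,xis] add [sfb] -> 11 lines: gyprj mpup sfb syy caeju txp rqf mun frpan bpdhx mtw
Hunk 3: at line 7 remove [mun,frpan,bpdhx] add [ghw] -> 9 lines: gyprj mpup sfb syy caeju txp rqf ghw mtw
Final line 6: txp

Answer: txp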